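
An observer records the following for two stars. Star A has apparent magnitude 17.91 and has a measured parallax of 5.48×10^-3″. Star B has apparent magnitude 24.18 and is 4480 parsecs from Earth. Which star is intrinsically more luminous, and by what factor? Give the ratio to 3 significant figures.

Star B is more luminous, by a factor of 1.87.

Star A: d = 1/p = 1/5.48×10^-3″ = 182.5 pc
Star A: M = m − 5 log₁₀ d + 5 = 17.91 − 5·2.2612 + 5 = 11.604
Star B: M = m − 5 log₁₀ d + 5 = 24.18 − 5·3.6513 + 5 = 10.924
ΔM = M_A − M_B = 11.604 − (10.924) = 0.680; smaller M is more luminous → Star B.
L ratio = 10^(0.4 |ΔM|) = 10^0.272 = 1.871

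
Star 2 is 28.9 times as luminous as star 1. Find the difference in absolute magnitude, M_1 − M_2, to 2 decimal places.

Pogson: ΔM = −2.5 log₁₀(ratio) = −2.5 log₁₀(28.9) = −2.5 × 1.4609 = -3.652
Star 2 is brighter so has the smaller magnitude: M_1 − M_2 is positive.

M_1 − M_2 ≈ 3.65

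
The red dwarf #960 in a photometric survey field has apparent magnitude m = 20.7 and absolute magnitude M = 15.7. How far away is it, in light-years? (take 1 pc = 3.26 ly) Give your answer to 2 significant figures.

d ≈ 330 ly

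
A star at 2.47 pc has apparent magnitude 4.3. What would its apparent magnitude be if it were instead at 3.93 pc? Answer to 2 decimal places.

m ≈ 5.31

Flux ∝ 1/d², so Δm = 5 log₁₀(d₂/d₁) = 5 log₁₀(3.93/2.47) = 1.008
m₂ = m₁ + Δm = 4.3 + (1.008) = 5.308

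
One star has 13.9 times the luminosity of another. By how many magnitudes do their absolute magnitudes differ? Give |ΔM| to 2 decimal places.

|ΔM| ≈ 2.86

Pogson: ΔM = −2.5 log₁₀(ratio) = −2.5 log₁₀(13.9) = −2.5 × 1.1430 = -2.858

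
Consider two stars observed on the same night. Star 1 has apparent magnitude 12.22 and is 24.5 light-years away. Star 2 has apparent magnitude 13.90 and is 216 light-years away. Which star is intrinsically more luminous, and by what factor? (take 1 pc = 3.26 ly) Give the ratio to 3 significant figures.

Star 2 is more luminous, by a factor of 16.5.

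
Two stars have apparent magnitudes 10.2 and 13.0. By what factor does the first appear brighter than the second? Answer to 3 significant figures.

Δm = 10.2 − (13.0) = -2.8
Flux ratio = 10^(−0.4 Δm) = 10^(−0.4 × -2.8) = 10^1.120 = 13.18

13.2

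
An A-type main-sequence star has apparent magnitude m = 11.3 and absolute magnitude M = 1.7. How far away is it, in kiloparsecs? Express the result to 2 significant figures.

d ≈ 0.83 kpc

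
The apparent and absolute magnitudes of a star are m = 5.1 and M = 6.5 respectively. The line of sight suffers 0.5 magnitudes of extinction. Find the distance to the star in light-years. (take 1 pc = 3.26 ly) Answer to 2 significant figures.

m − M = 5 log₁₀(d/10 pc) + A  ⇒  5.1 − (6.5) − 0.5 = 5 log₁₀(d/10)
-1.900 = 5 log₁₀(d/10)
log₁₀ d = (m − M − A)/5 + 1 = 0.6200
d = 10^0.6200 = 4.169 pc
= 13.59 ly

d ≈ 14 ly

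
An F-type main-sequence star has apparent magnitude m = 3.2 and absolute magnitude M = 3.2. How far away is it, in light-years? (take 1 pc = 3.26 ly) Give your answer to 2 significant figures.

d ≈ 33 ly

μ = m − M = 0.000
m − M = 5 log₁₀ d − 5
log₁₀ d = (m − M)/5 + 1 = 1.0000
d = 10^1.0000 = 10.00 pc
= 32.60 ly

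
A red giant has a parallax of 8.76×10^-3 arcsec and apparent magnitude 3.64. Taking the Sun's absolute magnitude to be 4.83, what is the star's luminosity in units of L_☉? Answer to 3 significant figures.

d = 1/p = 1/8.76×10^-3″ = 114.2 pc
M = m − 5 log₁₀ d + 5 = 3.64 − 5·2.0575 + 5 = -1.647
M − M_☉ = -1.647 − 4.83 = -6.477
L/L_☉ = 10^(−0.4 × -6.477) = 389.9

L/L_☉ ≈ 390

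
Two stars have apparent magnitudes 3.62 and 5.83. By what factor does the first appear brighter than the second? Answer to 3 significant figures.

Δm = 3.62 − (5.83) = -2.21
Flux ratio = 10^(−0.4 Δm) = 10^(−0.4 × -2.21) = 10^0.884 = 7.656

7.66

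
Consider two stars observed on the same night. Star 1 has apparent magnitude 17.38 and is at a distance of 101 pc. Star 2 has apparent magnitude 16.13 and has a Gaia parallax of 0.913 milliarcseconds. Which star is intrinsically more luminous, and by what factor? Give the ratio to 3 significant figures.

Star 2 is more luminous, by a factor of 372.

Star 1: M = m − 5 log₁₀ d + 5 = 17.38 − 5·2.0043 + 5 = 12.358
Star 2: p = 0.913 mas = 9.13×10^-4″ → d = 1/p = 1095 pc
Star 2: M = m − 5 log₁₀ d + 5 = 16.13 − 5·3.0395 + 5 = 5.932
ΔM = M_1 − M_2 = 12.358 − (5.932) = 6.426; smaller M is more luminous → Star 2.
L ratio = 10^(0.4 |ΔM|) = 10^2.570 = 371.9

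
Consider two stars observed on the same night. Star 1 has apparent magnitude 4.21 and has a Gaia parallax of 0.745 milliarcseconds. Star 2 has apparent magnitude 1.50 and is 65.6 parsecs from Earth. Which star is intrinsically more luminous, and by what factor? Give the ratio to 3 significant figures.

Star 1: p = 0.745 mas = 7.45×10^-4″ → d = 1/p = 1342 pc
Star 1: M = m − 5 log₁₀ d + 5 = 4.21 − 5·3.1278 + 5 = -6.429
Star 2: M = m − 5 log₁₀ d + 5 = 1.50 − 5·1.8169 + 5 = -2.585
ΔM = M_1 − M_2 = -6.429 − (-2.585) = -3.845; smaller M is more luminous → Star 1.
L ratio = 10^(0.4 |ΔM|) = 10^1.538 = 34.50

Star 1 is more luminous, by a factor of 34.5.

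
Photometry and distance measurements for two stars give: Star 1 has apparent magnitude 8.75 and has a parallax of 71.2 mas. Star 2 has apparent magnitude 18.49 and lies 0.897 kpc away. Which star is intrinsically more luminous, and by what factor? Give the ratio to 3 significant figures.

Star 1 is more luminous, by a factor of 1.93.

Star 1: p = 71.2 mas = 0.0712″ → d = 1/p = 14.04 pc
Star 1: M = m − 5 log₁₀ d + 5 = 8.75 − 5·1.1475 + 5 = 8.012
Star 2: d = 0.897 kpc = 897.0 pc
Star 2: M = m − 5 log₁₀ d + 5 = 18.49 − 5·2.9528 + 5 = 8.726
ΔM = M_1 − M_2 = 8.012 − (8.726) = -0.714; smaller M is more luminous → Star 1.
L ratio = 10^(0.4 |ΔM|) = 10^0.285 = 1.930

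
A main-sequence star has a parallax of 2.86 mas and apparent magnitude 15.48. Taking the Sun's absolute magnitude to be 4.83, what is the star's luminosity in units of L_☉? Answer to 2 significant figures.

L/L_☉ ≈ 0.067

d = 1/p = 1000/2.86 mas = 349.7 pc
M = m − 5 log₁₀ d + 5 = 15.48 − 5·2.5436 + 5 = 7.762
M − M_☉ = 7.762 − 4.83 = 2.932
L/L_☉ = 10^(−0.4 × 2.932) = 0.06718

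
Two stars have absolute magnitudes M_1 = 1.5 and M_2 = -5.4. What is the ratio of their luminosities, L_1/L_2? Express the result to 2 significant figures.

ΔM = M_1 − M_2 = 6.9
L_1/L_2 = 10^(−0.4 ΔM) = 10^-2.760 = 1.738×10^-3

L_1/L_2 ≈ 1.7×10^-3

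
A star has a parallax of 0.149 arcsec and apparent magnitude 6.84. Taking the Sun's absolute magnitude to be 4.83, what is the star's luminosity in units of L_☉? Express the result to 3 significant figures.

d = 1/p = 1/0.149″ = 6.711 pc
M = m − 5 log₁₀ d + 5 = 6.84 − 5·0.8268 + 5 = 7.706
M − M_☉ = 7.706 − 4.83 = 2.876
L/L_☉ = 10^(−0.4 × 2.876) = 0.07073

L/L_☉ ≈ 0.0707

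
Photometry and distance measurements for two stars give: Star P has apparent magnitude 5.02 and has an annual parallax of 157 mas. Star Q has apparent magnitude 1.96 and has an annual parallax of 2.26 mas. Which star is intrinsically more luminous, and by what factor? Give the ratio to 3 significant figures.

Star P: p = 157 mas = 0.157″ → d = 1/p = 6.369 pc
Star P: M = m − 5 log₁₀ d + 5 = 5.02 − 5·0.8041 + 5 = 5.999
Star Q: p = 2.26 mas = 2.26×10^-3″ → d = 1/p = 442.5 pc
Star Q: M = m − 5 log₁₀ d + 5 = 1.96 − 5·2.6459 + 5 = -6.269
ΔM = M_P − M_Q = 5.999 − (-6.269) = 12.269; smaller M is more luminous → Star Q.
L ratio = 10^(0.4 |ΔM|) = 10^4.908 = 80830

Star Q is more luminous, by a factor of 80800.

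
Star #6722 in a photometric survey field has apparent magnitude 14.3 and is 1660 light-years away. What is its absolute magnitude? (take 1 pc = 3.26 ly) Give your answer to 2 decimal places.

M ≈ 5.77

d = 1660 ly / 3.26 = 509.2 pc
5 log₁₀(d/10 pc) = 5 log₁₀(509.2) − 5 = 8.534
M = m − 5 log₁₀(d/10) = 14.3 − 8.534 = 5.766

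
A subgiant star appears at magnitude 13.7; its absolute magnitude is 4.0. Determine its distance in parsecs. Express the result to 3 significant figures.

d ≈ 871 pc

Distance modulus: m − M = 13.7 − (4.0) = 9.700
m − M = 5 log₁₀ d − 5
log₁₀ d = (m − M)/5 + 1 = 2.9400
d = 10^2.9400 = 871.0 pc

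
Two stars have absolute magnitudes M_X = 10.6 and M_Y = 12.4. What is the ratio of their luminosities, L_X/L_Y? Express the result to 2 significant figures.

L_X/L_Y ≈ 5.2

ΔM = M_X − M_Y = -1.8
L_X/L_Y = 10^(−0.4 ΔM) = 10^0.720 = 5.248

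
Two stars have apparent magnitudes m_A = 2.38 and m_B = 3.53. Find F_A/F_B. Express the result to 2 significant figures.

F_A/F_B ≈ 2.9

Magnitude difference = -1.15
Flux ratio = 10^(−0.4 Δm) = 10^(−0.4 × -1.15) = 10^0.460 = 2.884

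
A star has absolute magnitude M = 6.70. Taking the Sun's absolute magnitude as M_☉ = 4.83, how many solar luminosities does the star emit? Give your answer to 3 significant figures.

L/L_☉ ≈ 0.179

M − M_☉ = 6.70 − 4.83 = 1.870
L/L_☉ = 10^(−0.4 (M − M_☉)) = 10^-0.748 = 0.1786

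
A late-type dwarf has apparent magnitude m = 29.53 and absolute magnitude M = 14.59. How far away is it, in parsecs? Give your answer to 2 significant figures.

d ≈ 9700 pc

μ = m − M = 14.940
m − M = 5 log₁₀ d − 5
log₁₀ d = (m − M)/5 + 1 = 3.9880
d = 10^3.9880 = 9727 pc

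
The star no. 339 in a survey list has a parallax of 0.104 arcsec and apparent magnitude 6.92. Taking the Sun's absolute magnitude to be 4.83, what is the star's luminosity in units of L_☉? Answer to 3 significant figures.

L/L_☉ ≈ 0.135

d = 1/p = 1/0.104″ = 9.615 pc
M = m − 5 log₁₀ d + 5 = 6.92 − 5·0.9830 + 5 = 7.005
M − M_☉ = 7.005 − 4.83 = 2.175
L/L_☉ = 10^(−0.4 × 2.175) = 0.1349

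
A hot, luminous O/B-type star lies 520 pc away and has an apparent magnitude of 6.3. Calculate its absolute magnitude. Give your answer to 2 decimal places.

5 log₁₀(d/10 pc) = 5 log₁₀(520.0) − 5 = 8.580
M = m − 5 log₁₀(d/10) = 6.3 − 8.580 = -2.280

M ≈ -2.28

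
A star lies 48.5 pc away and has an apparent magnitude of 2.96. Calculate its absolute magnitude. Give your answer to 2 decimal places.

M ≈ -0.47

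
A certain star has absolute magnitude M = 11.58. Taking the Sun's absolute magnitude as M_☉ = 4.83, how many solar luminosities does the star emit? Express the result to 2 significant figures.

M − M_☉ = 11.58 − 4.83 = 6.750
L/L_☉ = 10^(−0.4 (M − M_☉)) = 10^-2.700 = 1.995×10^-3

L/L_☉ ≈ 2.0×10^-3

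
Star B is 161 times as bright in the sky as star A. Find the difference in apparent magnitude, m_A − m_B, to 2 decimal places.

Pogson: Δm = −2.5 log₁₀(ratio) = −2.5 log₁₀(161) = −2.5 × 2.2068 = -5.517
Star B is brighter so has the smaller magnitude: m_A − m_B is positive.

m_A − m_B ≈ 5.52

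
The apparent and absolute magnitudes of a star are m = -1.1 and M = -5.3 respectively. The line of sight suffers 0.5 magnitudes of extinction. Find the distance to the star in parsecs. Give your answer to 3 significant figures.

m − M = 5 log₁₀(d/10 pc) + A  ⇒  -1.1 − (-5.3) − 0.5 = 5 log₁₀(d/10)
3.700 = 5 log₁₀(d/10)
log₁₀ d = (m − M − A)/5 + 1 = 1.7400
d = 10^1.7400 = 54.95 pc

d ≈ 55.0 pc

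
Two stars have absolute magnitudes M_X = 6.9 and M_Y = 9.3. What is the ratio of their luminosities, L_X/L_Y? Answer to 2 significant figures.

L_X/L_Y ≈ 9.1

ΔM = M_X − M_Y = -2.4
L_X/L_Y = 10^(−0.4 ΔM) = 10^0.960 = 9.120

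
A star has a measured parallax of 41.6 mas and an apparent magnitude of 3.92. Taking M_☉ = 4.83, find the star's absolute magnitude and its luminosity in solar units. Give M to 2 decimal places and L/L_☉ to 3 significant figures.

M ≈ 2.02; L/L_☉ ≈ 13.4

d = 1/p = 1000/41.6 mas = 24.04 pc
M = m − 5 log₁₀ d + 5 = 3.92 − 5·1.3809 + 5 = 2.015
M − M_☉ = 2.015 − 4.83 = -2.815
L/L_☉ = 10^(−0.4 × -2.815) = 13.36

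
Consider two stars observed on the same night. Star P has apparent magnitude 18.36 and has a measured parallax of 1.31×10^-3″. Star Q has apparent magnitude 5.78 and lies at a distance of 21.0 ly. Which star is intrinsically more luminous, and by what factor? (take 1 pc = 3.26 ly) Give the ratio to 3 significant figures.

Star Q is more luminous, by a factor of 7.67.

Star P: d = 1/p = 1/1.31×10^-3″ = 763.4 pc
Star P: M = m − 5 log₁₀ d + 5 = 18.36 − 5·2.8827 + 5 = 8.946
Star Q: d = 21.0 ly / 3.26 = 6.442 pc
Star Q: M = m − 5 log₁₀ d + 5 = 5.78 − 5·0.8090 + 5 = 6.735
ΔM = M_P − M_Q = 8.946 − (6.735) = 2.211; smaller M is more luminous → Star Q.
L ratio = 10^(0.4 |ΔM|) = 10^0.885 = 7.666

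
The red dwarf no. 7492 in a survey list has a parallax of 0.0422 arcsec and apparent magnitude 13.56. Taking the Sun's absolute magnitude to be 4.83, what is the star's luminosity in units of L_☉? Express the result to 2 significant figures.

d = 1/p = 1/0.0422″ = 23.70 pc
M = m − 5 log₁₀ d + 5 = 13.56 − 5·1.3747 + 5 = 11.687
M − M_☉ = 11.687 − 4.83 = 6.857
L/L_☉ = 10^(−0.4 × 6.857) = 1.809×10^-3

L/L_☉ ≈ 1.8×10^-3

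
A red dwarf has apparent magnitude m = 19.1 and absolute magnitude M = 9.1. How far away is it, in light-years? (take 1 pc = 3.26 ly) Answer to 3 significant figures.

μ = m − M = 10.000
m − M = 5 log₁₀ d − 5
log₁₀ d = (m − M)/5 + 1 = 3.0000
d = 10^3.0000 = 1000 pc
= 3260 ly

d ≈ 3260 ly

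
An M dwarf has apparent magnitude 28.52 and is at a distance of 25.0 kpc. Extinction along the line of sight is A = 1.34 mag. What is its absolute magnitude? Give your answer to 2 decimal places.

d = 25.0 kpc = 25000 pc
5 log₁₀(d/10 pc) = 5 log₁₀(25000) − 5 = 16.990
M = m − 5 log₁₀(d/10) − A = 28.52 − 16.990 − 1.34 = 10.190

M ≈ 10.19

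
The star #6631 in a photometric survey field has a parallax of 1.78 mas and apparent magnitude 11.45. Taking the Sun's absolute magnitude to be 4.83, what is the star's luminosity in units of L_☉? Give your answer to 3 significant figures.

L/L_☉ ≈ 7.10

d = 1/p = 1000/1.78 mas = 561.8 pc
M = m − 5 log₁₀ d + 5 = 11.45 − 5·2.7496 + 5 = 2.702
M − M_☉ = 2.702 − 4.83 = -2.128
L/L_☉ = 10^(−0.4 × -2.128) = 7.098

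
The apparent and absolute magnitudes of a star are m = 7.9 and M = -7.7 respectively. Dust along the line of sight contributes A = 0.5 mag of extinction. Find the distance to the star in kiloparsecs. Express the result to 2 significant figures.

m − M = 5 log₁₀(d/10 pc) + A  ⇒  7.9 − (-7.7) − 0.5 = 5 log₁₀(d/10)
15.100 = 5 log₁₀(d/10)
log₁₀ d = (m − M − A)/5 + 1 = 4.0200
d = 10^4.0200 = 10470 pc
= 10.47 kpc

d ≈ 10 kpc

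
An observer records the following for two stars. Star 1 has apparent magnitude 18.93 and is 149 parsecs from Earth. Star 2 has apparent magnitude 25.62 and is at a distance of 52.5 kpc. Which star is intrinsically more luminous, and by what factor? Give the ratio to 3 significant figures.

Star 2 is more luminous, by a factor of 262.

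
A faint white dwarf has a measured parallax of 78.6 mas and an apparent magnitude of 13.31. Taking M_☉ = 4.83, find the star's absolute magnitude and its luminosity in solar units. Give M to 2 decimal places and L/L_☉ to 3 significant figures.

d = 1/p = 1000/78.6 mas = 12.72 pc
M = m − 5 log₁₀ d + 5 = 13.31 − 5·1.1046 + 5 = 12.787
M − M_☉ = 12.787 − 4.83 = 7.957
L/L_☉ = 10^(−0.4 × 7.957) = 6.564×10^-4

M ≈ 12.79; L/L_☉ ≈ 6.56×10^-4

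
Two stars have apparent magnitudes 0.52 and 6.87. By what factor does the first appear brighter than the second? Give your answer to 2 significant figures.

350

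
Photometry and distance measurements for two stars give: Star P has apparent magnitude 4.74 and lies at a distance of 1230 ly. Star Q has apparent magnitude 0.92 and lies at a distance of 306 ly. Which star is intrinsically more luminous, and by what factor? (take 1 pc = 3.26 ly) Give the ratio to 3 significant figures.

Star Q is more luminous, by a factor of 2.09.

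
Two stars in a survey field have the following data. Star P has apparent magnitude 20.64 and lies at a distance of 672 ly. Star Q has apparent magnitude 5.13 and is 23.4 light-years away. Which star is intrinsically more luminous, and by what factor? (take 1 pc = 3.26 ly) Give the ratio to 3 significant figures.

Star P: d = 672 ly / 3.26 = 206.1 pc
Star P: M = m − 5 log₁₀ d + 5 = 20.64 − 5·2.3142 + 5 = 14.069
Star Q: d = 23.4 ly / 3.26 = 7.178 pc
Star Q: M = m − 5 log₁₀ d + 5 = 5.13 − 5·0.8560 + 5 = 5.850
ΔM = M_P − M_Q = 14.069 − (5.850) = 8.219; smaller M is more luminous → Star Q.
L ratio = 10^(0.4 |ΔM|) = 10^3.288 = 1940

Star Q is more luminous, by a factor of 1940.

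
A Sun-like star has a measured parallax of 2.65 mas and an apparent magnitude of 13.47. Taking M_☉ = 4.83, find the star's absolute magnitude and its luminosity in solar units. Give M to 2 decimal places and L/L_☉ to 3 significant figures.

d = 1/p = 1000/2.65 mas = 377.4 pc
M = m − 5 log₁₀ d + 5 = 13.47 − 5·2.5768 + 5 = 5.586
M − M_☉ = 5.586 − 4.83 = 0.756
L/L_☉ = 10^(−0.4 × 0.756) = 0.4983

M ≈ 5.59; L/L_☉ ≈ 0.498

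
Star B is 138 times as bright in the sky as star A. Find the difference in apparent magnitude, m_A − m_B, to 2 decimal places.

Pogson: Δm = −2.5 log₁₀(ratio) = −2.5 log₁₀(138) = −2.5 × 2.1399 = -5.350
Star B is brighter so has the smaller magnitude: m_A − m_B is positive.

m_A − m_B ≈ 5.35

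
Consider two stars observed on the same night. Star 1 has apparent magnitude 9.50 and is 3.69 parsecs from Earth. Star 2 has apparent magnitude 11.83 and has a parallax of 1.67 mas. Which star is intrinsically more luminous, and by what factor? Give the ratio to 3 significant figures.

Star 2 is more luminous, by a factor of 3080.

Star 1: M = m − 5 log₁₀ d + 5 = 9.50 − 5·0.5670 + 5 = 11.665
Star 2: p = 1.67 mas = 1.67×10^-3″ → d = 1/p = 598.8 pc
Star 2: M = m − 5 log₁₀ d + 5 = 11.83 − 5·2.7773 + 5 = 2.944
ΔM = M_1 − M_2 = 11.665 − (2.944) = 8.721; smaller M is more luminous → Star 2.
L ratio = 10^(0.4 |ΔM|) = 10^3.489 = 3080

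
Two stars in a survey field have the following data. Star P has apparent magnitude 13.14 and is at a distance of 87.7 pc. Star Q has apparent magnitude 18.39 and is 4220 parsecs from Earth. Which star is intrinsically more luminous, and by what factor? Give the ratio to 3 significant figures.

Star P: M = m − 5 log₁₀ d + 5 = 13.14 − 5·1.9430 + 5 = 8.425
Star Q: M = m − 5 log₁₀ d + 5 = 18.39 − 5·3.6253 + 5 = 5.263
ΔM = M_P − M_Q = 8.425 − (5.263) = 3.162; smaller M is more luminous → Star Q.
L ratio = 10^(0.4 |ΔM|) = 10^1.265 = 18.39

Star Q is more luminous, by a factor of 18.4.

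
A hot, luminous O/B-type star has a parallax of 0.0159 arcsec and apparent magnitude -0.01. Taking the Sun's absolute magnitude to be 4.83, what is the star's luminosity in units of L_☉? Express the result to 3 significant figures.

L/L_☉ ≈ 3410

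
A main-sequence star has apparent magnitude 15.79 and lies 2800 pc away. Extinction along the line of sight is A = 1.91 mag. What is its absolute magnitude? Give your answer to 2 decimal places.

M ≈ 1.64

5 log₁₀(d/10 pc) = 5 log₁₀(2800) − 5 = 12.236
M = m − 5 log₁₀(d/10) − A = 15.79 − 12.236 − 1.91 = 1.644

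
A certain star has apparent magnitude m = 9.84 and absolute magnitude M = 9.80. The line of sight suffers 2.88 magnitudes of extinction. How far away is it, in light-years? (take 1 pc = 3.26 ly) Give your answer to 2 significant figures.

m − M = 5 log₁₀(d/10 pc) + A  ⇒  9.84 − (9.80) − 2.88 = 5 log₁₀(d/10)
-2.840 = 5 log₁₀(d/10)
log₁₀ d = (m − M − A)/5 + 1 = 0.4320
d = 10^0.4320 = 2.704 pc
= 8.815 ly

d ≈ 8.8 ly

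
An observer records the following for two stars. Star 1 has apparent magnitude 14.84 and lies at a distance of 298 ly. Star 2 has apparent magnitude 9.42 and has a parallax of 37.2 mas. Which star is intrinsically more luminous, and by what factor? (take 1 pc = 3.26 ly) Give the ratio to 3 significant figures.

Star 2 is more luminous, by a factor of 12.7.

Star 1: d = 298 ly / 3.26 = 91.41 pc
Star 1: M = m − 5 log₁₀ d + 5 = 14.84 − 5·1.9610 + 5 = 10.035
Star 2: p = 37.2 mas = 0.0372″ → d = 1/p = 26.88 pc
Star 2: M = m − 5 log₁₀ d + 5 = 9.42 − 5·1.4295 + 5 = 7.273
ΔM = M_1 − M_2 = 10.035 − (7.273) = 2.762; smaller M is more luminous → Star 2.
L ratio = 10^(0.4 |ΔM|) = 10^1.105 = 12.73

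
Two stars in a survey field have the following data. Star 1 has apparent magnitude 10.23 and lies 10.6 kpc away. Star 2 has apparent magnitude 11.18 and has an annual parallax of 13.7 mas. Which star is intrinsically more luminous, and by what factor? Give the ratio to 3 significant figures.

Star 1 is more luminous, by a factor of 50600.

Star 1: d = 10.6 kpc = 10600 pc
Star 1: M = m − 5 log₁₀ d + 5 = 10.23 − 5·4.0253 + 5 = -4.897
Star 2: p = 13.7 mas = 0.0137″ → d = 1/p = 72.99 pc
Star 2: M = m − 5 log₁₀ d + 5 = 11.18 − 5·1.8633 + 5 = 6.864
ΔM = M_1 − M_2 = -4.897 − (6.864) = -11.760; smaller M is more luminous → Star 1.
L ratio = 10^(0.4 |ΔM|) = 10^4.704 = 50590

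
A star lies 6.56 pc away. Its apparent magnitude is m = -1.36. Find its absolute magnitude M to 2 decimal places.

M ≈ -0.44

5 log₁₀(d/10 pc) = 5 log₁₀(6.560) − 5 = -0.915
M = m − 5 log₁₀(d/10) = -1.36 + 0.915 = -0.445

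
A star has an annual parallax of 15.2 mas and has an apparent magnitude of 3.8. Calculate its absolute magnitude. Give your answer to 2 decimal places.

M ≈ -0.29

p = 15.2 mas = 0.0152″ → d = 1/p = 65.79 pc
5 log₁₀(d/10 pc) = 5 log₁₀(65.79) − 5 = 4.091
M = m − 5 log₁₀(d/10) = 3.8 − 4.091 = -0.291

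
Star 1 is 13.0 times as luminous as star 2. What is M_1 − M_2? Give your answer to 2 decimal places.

M_1 − M_2 ≈ -2.78

Pogson: ΔM = −2.5 log₁₀(ratio) = −2.5 log₁₀(13.0) = −2.5 × 1.1139 = -2.785
Star 1 is brighter, so it has the smaller magnitude: the difference is negative.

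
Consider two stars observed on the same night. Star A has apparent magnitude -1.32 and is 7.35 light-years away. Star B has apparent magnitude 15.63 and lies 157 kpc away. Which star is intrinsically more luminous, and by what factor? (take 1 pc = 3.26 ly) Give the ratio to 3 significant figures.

Star A: d = 7.35 ly / 3.26 = 2.255 pc
Star A: M = m − 5 log₁₀ d + 5 = -1.32 − 5·0.3531 + 5 = 1.915
Star B: d = 157 kpc = 157000 pc
Star B: M = m − 5 log₁₀ d + 5 = 15.63 − 5·5.1959 + 5 = -5.349
ΔM = M_A − M_B = 1.915 − (-5.349) = 7.264; smaller M is more luminous → Star B.
L ratio = 10^(0.4 |ΔM|) = 10^2.906 = 804.7

Star B is more luminous, by a factor of 805.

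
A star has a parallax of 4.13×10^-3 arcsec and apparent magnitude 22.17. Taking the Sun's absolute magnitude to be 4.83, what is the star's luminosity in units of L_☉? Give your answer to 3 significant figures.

d = 1/p = 1/4.13×10^-3″ = 242.1 pc
M = m − 5 log₁₀ d + 5 = 22.17 − 5·2.3840 + 5 = 15.250
M − M_☉ = 15.250 − 4.83 = 10.420
L/L_☉ = 10^(−0.4 × 10.420) = 6.794×10^-5

L/L_☉ ≈ 6.79×10^-5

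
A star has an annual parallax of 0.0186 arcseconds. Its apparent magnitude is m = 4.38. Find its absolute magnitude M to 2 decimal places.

M ≈ 0.73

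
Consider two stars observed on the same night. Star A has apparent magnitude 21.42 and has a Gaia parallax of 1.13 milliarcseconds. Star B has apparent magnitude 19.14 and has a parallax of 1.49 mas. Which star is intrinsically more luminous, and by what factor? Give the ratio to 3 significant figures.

Star A: p = 1.13 mas = 1.13×10^-3″ → d = 1/p = 885.0 pc
Star A: M = m − 5 log₁₀ d + 5 = 21.42 − 5·2.9469 + 5 = 11.685
Star B: p = 1.49 mas = 1.49×10^-3″ → d = 1/p = 671.1 pc
Star B: M = m − 5 log₁₀ d + 5 = 19.14 − 5·2.8268 + 5 = 10.006
ΔM = M_A − M_B = 11.685 − (10.006) = 1.679; smaller M is more luminous → Star B.
L ratio = 10^(0.4 |ΔM|) = 10^0.672 = 4.697

Star B is more luminous, by a factor of 4.70.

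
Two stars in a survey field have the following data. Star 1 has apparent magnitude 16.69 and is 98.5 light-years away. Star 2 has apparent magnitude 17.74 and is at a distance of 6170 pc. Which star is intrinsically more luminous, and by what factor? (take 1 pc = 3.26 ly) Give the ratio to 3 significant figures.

Star 1: d = 98.5 ly / 3.26 = 30.21 pc
Star 1: M = m − 5 log₁₀ d + 5 = 16.69 − 5·1.4802 + 5 = 14.289
Star 2: M = m − 5 log₁₀ d + 5 = 17.74 − 5·3.7903 + 5 = 3.789
ΔM = M_1 − M_2 = 14.289 − (3.789) = 10.500; smaller M is more luminous → Star 2.
L ratio = 10^(0.4 |ΔM|) = 10^4.200 = 15850

Star 2 is more luminous, by a factor of 15900.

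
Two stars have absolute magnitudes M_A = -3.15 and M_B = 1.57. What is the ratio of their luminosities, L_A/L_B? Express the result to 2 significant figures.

ΔM = M_A − M_B = -4.72
L_A/L_B = 10^(−0.4 ΔM) = 10^1.888 = 77.27

L_A/L_B ≈ 77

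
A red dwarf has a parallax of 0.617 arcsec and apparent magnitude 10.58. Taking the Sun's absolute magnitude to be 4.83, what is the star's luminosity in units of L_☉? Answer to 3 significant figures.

L/L_☉ ≈ 1.32×10^-4

d = 1/p = 1/0.617″ = 1.621 pc
M = m − 5 log₁₀ d + 5 = 10.58 − 5·0.2097 + 5 = 14.531
M − M_☉ = 14.531 − 4.83 = 9.701
L/L_☉ = 10^(−0.4 × 9.701) = 1.317×10^-4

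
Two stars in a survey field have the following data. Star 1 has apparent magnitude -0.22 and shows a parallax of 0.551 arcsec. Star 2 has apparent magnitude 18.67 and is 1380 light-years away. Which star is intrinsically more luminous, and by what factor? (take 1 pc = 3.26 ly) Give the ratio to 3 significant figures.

Star 1 is more luminous, by a factor of 661.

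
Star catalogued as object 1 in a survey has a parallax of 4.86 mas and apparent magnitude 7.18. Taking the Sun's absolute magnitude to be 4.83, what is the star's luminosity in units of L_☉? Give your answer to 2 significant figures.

L/L_☉ ≈ 49

d = 1/p = 1000/4.86 mas = 205.8 pc
M = m − 5 log₁₀ d + 5 = 7.18 − 5·2.3134 + 5 = 0.613
M − M_☉ = 0.613 − 4.83 = -4.217
L/L_☉ = 10^(−0.4 × -4.217) = 48.61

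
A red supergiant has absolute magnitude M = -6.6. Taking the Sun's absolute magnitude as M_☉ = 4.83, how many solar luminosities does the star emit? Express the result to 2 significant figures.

L/L_☉ ≈ 37000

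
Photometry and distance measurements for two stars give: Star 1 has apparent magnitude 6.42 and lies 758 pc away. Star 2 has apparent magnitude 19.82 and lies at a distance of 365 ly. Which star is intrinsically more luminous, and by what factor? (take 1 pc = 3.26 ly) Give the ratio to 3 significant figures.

Star 1: M = m − 5 log₁₀ d + 5 = 6.42 − 5·2.8797 + 5 = -2.978
Star 2: d = 365 ly / 3.26 = 112.0 pc
Star 2: M = m − 5 log₁₀ d + 5 = 19.82 − 5·2.0491 + 5 = 14.575
ΔM = M_1 − M_2 = -2.978 − (14.575) = -17.553; smaller M is more luminous → Star 1.
L ratio = 10^(0.4 |ΔM|) = 10^7.021 = 1.050×10^7

Star 1 is more luminous, by a factor of 1.05×10^7.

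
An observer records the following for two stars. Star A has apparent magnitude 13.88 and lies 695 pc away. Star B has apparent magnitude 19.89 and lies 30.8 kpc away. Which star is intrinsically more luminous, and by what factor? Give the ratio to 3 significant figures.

Star B is more luminous, by a factor of 7.75.

Star A: M = m − 5 log₁₀ d + 5 = 13.88 − 5·2.8420 + 5 = 4.670
Star B: d = 30.8 kpc = 30800 pc
Star B: M = m − 5 log₁₀ d + 5 = 19.89 − 5·4.4886 + 5 = 2.447
ΔM = M_A − M_B = 4.670 − (2.447) = 2.223; smaller M is more luminous → Star B.
L ratio = 10^(0.4 |ΔM|) = 10^0.889 = 7.747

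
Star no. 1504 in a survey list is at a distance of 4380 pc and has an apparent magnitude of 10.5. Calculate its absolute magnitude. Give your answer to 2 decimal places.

M ≈ -2.71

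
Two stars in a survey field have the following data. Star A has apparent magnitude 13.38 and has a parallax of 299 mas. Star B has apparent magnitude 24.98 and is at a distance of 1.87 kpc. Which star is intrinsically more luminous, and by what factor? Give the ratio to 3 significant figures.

Star A: p = 299 mas = 0.299″ → d = 1/p = 3.344 pc
Star A: M = m − 5 log₁₀ d + 5 = 13.38 − 5·0.5243 + 5 = 15.758
Star B: d = 1.87 kpc = 1870 pc
Star B: M = m − 5 log₁₀ d + 5 = 24.98 − 5·3.2718 + 5 = 13.621
ΔM = M_A − M_B = 15.758 − (13.621) = 2.138; smaller M is more luminous → Star B.
L ratio = 10^(0.4 |ΔM|) = 10^0.855 = 7.162

Star B is more luminous, by a factor of 7.16.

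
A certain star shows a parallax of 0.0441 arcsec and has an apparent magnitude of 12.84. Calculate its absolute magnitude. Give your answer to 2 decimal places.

d = 1/p = 1/0.0441″ = 22.68 pc
5 log₁₀(d/10 pc) = 5 log₁₀(22.68) − 5 = 1.778
M = m − 5 log₁₀(d/10) = 12.84 − 1.778 = 11.062

M ≈ 11.06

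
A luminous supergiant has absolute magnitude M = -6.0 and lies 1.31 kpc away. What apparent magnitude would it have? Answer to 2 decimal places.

d = 1.31 kpc = 1310 pc
m = M + 5 log₁₀ d − 5 = -6.0 + 5·3.1173 − 5 = 4.586

m ≈ 4.59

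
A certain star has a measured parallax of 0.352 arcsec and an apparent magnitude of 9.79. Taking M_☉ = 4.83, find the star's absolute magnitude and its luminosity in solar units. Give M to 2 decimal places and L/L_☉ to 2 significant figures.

d = 1/p = 1/0.352″ = 2.841 pc
M = m − 5 log₁₀ d + 5 = 9.79 − 5·0.4535 + 5 = 12.523
M − M_☉ = 12.523 − 4.83 = 7.693
L/L_☉ = 10^(−0.4 × 7.693) = 8.374×10^-4

M ≈ 12.52; L/L_☉ ≈ 8.4×10^-4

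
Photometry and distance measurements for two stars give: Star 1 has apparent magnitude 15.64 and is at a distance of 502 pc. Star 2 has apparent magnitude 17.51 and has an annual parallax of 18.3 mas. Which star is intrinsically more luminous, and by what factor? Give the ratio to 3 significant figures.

Star 1: M = m − 5 log₁₀ d + 5 = 15.64 − 5·2.7007 + 5 = 7.136
Star 2: p = 18.3 mas = 0.0183″ → d = 1/p = 54.64 pc
Star 2: M = m − 5 log₁₀ d + 5 = 17.51 − 5·1.7375 + 5 = 13.822
ΔM = M_1 − M_2 = 7.136 − (13.822) = -6.686; smaller M is more luminous → Star 1.
L ratio = 10^(0.4 |ΔM|) = 10^2.674 = 472.4

Star 1 is more luminous, by a factor of 472.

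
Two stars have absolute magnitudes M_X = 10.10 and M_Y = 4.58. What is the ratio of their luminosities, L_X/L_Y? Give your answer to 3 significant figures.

ΔM = M_X − M_Y = 5.52
L_X/L_Y = 10^(−0.4 ΔM) = 10^-2.208 = 6.194×10^-3

L_X/L_Y ≈ 6.19×10^-3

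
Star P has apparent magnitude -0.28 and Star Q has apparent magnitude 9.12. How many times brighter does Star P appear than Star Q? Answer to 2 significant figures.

5800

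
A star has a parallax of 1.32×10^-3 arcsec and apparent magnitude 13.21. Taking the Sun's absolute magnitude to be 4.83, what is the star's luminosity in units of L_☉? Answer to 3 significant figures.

L/L_☉ ≈ 2.55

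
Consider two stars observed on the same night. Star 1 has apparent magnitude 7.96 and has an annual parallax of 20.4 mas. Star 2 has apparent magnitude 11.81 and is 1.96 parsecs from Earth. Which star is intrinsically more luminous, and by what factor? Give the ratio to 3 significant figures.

Star 1: p = 20.4 mas = 0.0204″ → d = 1/p = 49.02 pc
Star 1: M = m − 5 log₁₀ d + 5 = 7.96 − 5·1.6904 + 5 = 4.508
Star 2: M = m − 5 log₁₀ d + 5 = 11.81 − 5·0.2923 + 5 = 15.349
ΔM = M_1 − M_2 = 4.508 − (15.349) = -10.841; smaller M is more luminous → Star 1.
L ratio = 10^(0.4 |ΔM|) = 10^4.336 = 21690

Star 1 is more luminous, by a factor of 21700.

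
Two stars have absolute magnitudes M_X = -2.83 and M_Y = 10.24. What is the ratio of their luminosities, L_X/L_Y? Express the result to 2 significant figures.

L_X/L_Y ≈ 170000

ΔM = M_X − M_Y = -13.07
L_X/L_Y = 10^(−0.4 ΔM) = 10^5.228 = 169000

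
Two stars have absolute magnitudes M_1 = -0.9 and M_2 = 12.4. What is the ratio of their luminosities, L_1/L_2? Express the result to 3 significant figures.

L_1/L_2 ≈ 209000

ΔM = M_1 − M_2 = -13.3
L_1/L_2 = 10^(−0.4 ΔM) = 10^5.320 = 208900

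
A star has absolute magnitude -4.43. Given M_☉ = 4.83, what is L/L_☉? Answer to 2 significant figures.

M − M_☉ = -4.43 − 4.83 = -9.260
L/L_☉ = 10^(−0.4 (M − M_☉)) = 10^3.704 = 5058

L/L_☉ ≈ 5100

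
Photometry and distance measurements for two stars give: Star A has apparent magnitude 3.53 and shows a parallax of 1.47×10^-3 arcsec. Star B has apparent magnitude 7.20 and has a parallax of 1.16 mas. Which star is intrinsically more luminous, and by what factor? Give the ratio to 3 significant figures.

Star A is more luminous, by a factor of 18.3.

Star A: d = 1/p = 1/1.47×10^-3″ = 680.3 pc
Star A: M = m − 5 log₁₀ d + 5 = 3.53 − 5·2.8327 + 5 = -5.633
Star B: p = 1.16 mas = 1.16×10^-3″ → d = 1/p = 862.1 pc
Star B: M = m − 5 log₁₀ d + 5 = 7.20 − 5·2.9355 + 5 = -2.478
ΔM = M_A − M_B = -5.633 − (-2.478) = -3.156; smaller M is more luminous → Star A.
L ratio = 10^(0.4 |ΔM|) = 10^1.262 = 18.29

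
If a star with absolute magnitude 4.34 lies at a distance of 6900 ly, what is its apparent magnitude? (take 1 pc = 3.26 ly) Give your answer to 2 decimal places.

d = 6900 ly / 3.26 = 2117 pc
m = M + 5 log₁₀ d − 5 = 4.34 + 5·3.3256 − 5 = 15.968

m ≈ 15.97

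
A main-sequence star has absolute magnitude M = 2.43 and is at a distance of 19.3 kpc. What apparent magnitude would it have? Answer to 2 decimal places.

m ≈ 18.86

d = 19.3 kpc = 19300 pc
m = M + 5 log₁₀ d − 5 = 2.43 + 5·4.2856 − 5 = 18.858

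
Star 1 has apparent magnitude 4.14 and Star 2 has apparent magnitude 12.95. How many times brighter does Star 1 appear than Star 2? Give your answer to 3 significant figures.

3340

Δm = 4.14 − (12.95) = -8.81
Flux ratio = 10^(−0.4 Δm) = 10^(−0.4 × -8.81) = 10^3.524 = 3342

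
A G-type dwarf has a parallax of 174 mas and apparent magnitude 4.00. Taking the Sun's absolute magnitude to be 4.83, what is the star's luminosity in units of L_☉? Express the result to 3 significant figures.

d = 1/p = 1000/174 mas = 5.747 pc
M = m − 5 log₁₀ d + 5 = 4.00 − 5·0.7595 + 5 = 5.203
M − M_☉ = 5.203 − 4.83 = 0.373
L/L_☉ = 10^(−0.4 × 0.373) = 0.7094

L/L_☉ ≈ 0.709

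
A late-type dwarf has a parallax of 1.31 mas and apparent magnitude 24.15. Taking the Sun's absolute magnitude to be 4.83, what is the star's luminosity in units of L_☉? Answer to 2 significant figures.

L/L_☉ ≈ 1.1×10^-4

d = 1/p = 1000/1.31 mas = 763.4 pc
M = m − 5 log₁₀ d + 5 = 24.15 − 5·2.8827 + 5 = 14.736
M − M_☉ = 14.736 − 4.83 = 9.906
L/L_☉ = 10^(−0.4 × 9.906) = 1.090×10^-4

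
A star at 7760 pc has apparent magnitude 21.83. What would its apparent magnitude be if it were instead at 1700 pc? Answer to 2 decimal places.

Flux ∝ 1/d², so Δm = 5 log₁₀(d₂/d₁) = 5 log₁₀(1700/7760) = -3.297
m₂ = m₁ + Δm = 21.83 + (-3.297) = 18.533

m ≈ 18.53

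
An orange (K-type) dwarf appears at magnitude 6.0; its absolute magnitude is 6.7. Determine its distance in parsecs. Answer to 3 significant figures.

d ≈ 7.24 pc

μ = m − M = -0.700
m − M = 5 log₁₀ d − 5
log₁₀ d = (m − M)/5 + 1 = 0.8600
d = 10^0.8600 = 7.244 pc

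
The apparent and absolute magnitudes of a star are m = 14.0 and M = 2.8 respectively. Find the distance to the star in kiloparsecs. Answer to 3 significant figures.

d ≈ 1.74 kpc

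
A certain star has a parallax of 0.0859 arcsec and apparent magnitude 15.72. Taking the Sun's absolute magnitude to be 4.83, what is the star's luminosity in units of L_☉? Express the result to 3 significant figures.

L/L_☉ ≈ 5.97×10^-5

d = 1/p = 1/0.0859″ = 11.64 pc
M = m − 5 log₁₀ d + 5 = 15.72 − 5·1.0660 + 5 = 15.390
M − M_☉ = 15.390 − 4.83 = 10.560
L/L_☉ = 10^(−0.4 × 10.560) = 5.971×10^-5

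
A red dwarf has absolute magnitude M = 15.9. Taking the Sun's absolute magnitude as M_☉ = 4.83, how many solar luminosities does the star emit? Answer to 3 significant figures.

L/L_☉ ≈ 3.73×10^-5

M − M_☉ = 15.9 − 4.83 = 11.070
L/L_☉ = 10^(−0.4 (M − M_☉)) = 10^-4.428 = 3.733×10^-5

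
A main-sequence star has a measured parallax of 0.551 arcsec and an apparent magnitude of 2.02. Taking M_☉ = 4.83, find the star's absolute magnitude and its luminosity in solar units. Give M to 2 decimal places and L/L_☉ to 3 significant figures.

M ≈ 5.73; L/L_☉ ≈ 0.438

d = 1/p = 1/0.551″ = 1.815 pc
M = m − 5 log₁₀ d + 5 = 2.02 − 5·0.2588 + 5 = 5.726
M − M_☉ = 5.726 − 4.83 = 0.896
L/L_☉ = 10^(−0.4 × 0.896) = 0.4382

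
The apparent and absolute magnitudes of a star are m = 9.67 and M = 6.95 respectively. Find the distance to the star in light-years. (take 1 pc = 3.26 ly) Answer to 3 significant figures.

Distance modulus: m − M = 9.67 − (6.95) = 2.720
m − M = 5 log₁₀ d − 5
log₁₀ d = (m − M)/5 + 1 = 1.5440
d = 10^1.5440 = 34.99 pc
= 114.1 ly

d ≈ 114 ly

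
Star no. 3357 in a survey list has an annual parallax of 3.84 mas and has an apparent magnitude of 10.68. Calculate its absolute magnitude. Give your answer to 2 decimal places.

M ≈ 3.60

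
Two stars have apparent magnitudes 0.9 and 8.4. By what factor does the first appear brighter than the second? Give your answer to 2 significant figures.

1000

Δm = 0.9 − (8.4) = -7.5
Flux ratio = 10^(−0.4 Δm) = 10^(−0.4 × -7.5) = 10^3.000 = 1000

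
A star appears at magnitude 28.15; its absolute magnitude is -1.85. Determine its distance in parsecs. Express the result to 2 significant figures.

d ≈ 1.0×10^7 pc

Distance modulus: m − M = 28.15 − (-1.85) = 30.000
m − M = 5 log₁₀ d − 5
log₁₀ d = (m − M)/5 + 1 = 7.0000
d = 10^7.0000 = 1.000×10^7 pc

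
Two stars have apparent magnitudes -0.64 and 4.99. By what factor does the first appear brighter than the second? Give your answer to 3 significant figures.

179

Δm = -0.64 − (4.99) = -5.63
Flux ratio = 10^(−0.4 Δm) = 10^(−0.4 × -5.63) = 10^2.252 = 178.6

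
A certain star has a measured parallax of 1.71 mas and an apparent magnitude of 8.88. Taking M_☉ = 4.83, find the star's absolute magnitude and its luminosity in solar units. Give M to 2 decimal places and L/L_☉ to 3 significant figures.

M ≈ 0.04; L/L_☉ ≈ 82.0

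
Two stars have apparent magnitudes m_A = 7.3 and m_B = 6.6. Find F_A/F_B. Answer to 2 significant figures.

F_A/F_B ≈ 0.52

Magnitude difference = 0.7
Flux ratio = 10^(−0.4 Δm) = 10^(−0.4 × 0.7) = 10^-0.280 = 0.5248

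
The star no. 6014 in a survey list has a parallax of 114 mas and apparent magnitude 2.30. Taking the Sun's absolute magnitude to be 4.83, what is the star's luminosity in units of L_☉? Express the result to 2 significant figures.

L/L_☉ ≈ 7.9

d = 1/p = 1000/114 mas = 8.772 pc
M = m − 5 log₁₀ d + 5 = 2.30 − 5·0.9431 + 5 = 2.585
M − M_☉ = 2.585 − 4.83 = -2.245
L/L_☉ = 10^(−0.4 × -2.245) = 7.910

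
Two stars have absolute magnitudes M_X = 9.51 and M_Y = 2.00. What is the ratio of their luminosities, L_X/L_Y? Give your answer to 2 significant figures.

ΔM = M_X − M_Y = 7.51
L_X/L_Y = 10^(−0.4 ΔM) = 10^-3.004 = 9.908×10^-4

L_X/L_Y ≈ 9.9×10^-4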